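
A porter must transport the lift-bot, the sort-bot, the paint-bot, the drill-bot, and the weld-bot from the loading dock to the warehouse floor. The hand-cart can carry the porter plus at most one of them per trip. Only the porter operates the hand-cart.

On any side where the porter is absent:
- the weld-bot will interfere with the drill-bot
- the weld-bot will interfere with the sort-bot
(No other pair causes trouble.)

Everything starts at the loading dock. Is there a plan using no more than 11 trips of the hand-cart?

Yes

Yes — this plan uses 11 crossings (≤ 11):
1. Porter goes to the warehouse floor with the weld-bot.  [the loading dock: the drill-bot, the lift-bot, the paint-bot, the sort-bot | the warehouse floor: the weld-bot]
2. Porter goes back to the loading dock alone.  [the loading dock: the drill-bot, the lift-bot, the paint-bot, the sort-bot | the warehouse floor: the weld-bot]
3. Porter goes to the warehouse floor with the lift-bot.  [the loading dock: the drill-bot, the paint-bot, the sort-bot | the warehouse floor: the lift-bot, the weld-bot]
4. Porter goes back to the loading dock alone.  [the loading dock: the drill-bot, the paint-bot, the sort-bot | the warehouse floor: the lift-bot, the weld-bot]
5. Porter goes to the warehouse floor with the sort-bot.  [the loading dock: the drill-bot, the paint-bot | the warehouse floor: the lift-bot, the sort-bot, the weld-bot]
6. Porter goes back to the loading dock with the weld-bot.  [the loading dock: the drill-bot, the paint-bot, the weld-bot | the warehouse floor: the lift-bot, the sort-bot]
7. Porter goes to the warehouse floor with the drill-bot.  [the loading dock: the paint-bot, the weld-bot | the warehouse floor: the drill-bot, the lift-bot, the sort-bot]
8. Porter goes back to the loading dock alone.  [the loading dock: the paint-bot, the weld-bot | the warehouse floor: the drill-bot, the lift-bot, the sort-bot]
9. Porter goes to the warehouse floor with the paint-bot.  [the loading dock: the weld-bot | the warehouse floor: the drill-bot, the lift-bot, the paint-bot, the sort-bot]
10. Porter goes back to the loading dock alone.  [the loading dock: the weld-bot | the warehouse floor: the drill-bot, the lift-bot, the paint-bot, the sort-bot]
11. Porter goes to the warehouse floor with the weld-bot.  [the loading dock: — | the warehouse floor: the drill-bot, the lift-bot, the paint-bot, the sort-bot, the weld-bot]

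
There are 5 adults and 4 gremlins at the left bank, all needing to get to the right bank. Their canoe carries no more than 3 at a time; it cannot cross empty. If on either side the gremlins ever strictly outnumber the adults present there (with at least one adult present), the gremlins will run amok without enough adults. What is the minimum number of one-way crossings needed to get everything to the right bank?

7

Counting alone: each trip to the right bank takes at most 3 across and each return brings at least 1 back, so after t trips out (and t−1 returns) at most 3t − (t−1) of the 9 are across; that first reaches 9 at t = 4, so at least 7 crossings are needed.
The plan below uses exactly 7 crossings, so it is optimal:
1. 3 gremlins → the right bank.  (the left bank: 5A 1G; the right bank: 0A 3G)
2. 1 gremlin ← the left bank.  (the left bank: 5A 2G; the right bank: 0A 2G)
3. 3 adults → the right bank.  (the left bank: 2A 2G; the right bank: 3A 2G)
4. 1 adult ← the left bank.  (the left bank: 3A 2G; the right bank: 2A 2G)
5. 2 adults and 1 gremlin → the right bank.  (the left bank: 1A 1G; the right bank: 4A 3G)
6. 1 adult ← the left bank.  (the left bank: 2A 1G; the right bank: 3A 3G)
7. 2 adults and 1 gremlin → the right bank.  (the left bank: 0A 0G; the right bank: 5A 4G)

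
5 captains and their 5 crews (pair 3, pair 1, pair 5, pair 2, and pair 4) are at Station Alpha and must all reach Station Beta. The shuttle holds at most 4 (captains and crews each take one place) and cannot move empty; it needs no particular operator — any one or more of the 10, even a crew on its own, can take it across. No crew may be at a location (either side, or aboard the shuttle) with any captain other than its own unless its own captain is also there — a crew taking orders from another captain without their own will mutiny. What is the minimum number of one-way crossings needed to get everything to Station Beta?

7

Counting alone: each trip to Station Beta takes at most 4 across and each return brings at least 1 back, so after t trips out (and t−1 returns) at most 4t − (t−1) of the 10 are across; that first reaches 10 at t = 3, so at least 5 crossings are needed.
The safety rule pushes this higher. Following every safe sequence of crossings, the most of the 10 that can be at Station Beta as the shuttle arrives there on crossing 5 is 9 — never all 10.
So no plan with fewer than 7 crossings exists, and this one achieves 7:
1. captain 3 and crew 3 cross → Station Beta.
2. captain 3 crosses ← Station Alpha.
3. crew 1, crew 2, crew 4, and crew 5 cross → Station Beta.
4. crew 3 crosses ← Station Alpha.
5. captain 1, captain 2, captain 4, and captain 5 cross → Station Beta.
6. captain 1 and crew 1 cross ← Station Alpha.
7. captain 1, captain 3, crew 1, and crew 3 cross → Station Beta.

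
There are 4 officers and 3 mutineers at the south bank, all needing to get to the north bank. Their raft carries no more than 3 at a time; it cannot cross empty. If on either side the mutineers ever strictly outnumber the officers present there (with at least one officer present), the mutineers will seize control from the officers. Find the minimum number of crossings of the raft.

5

Counting alone: each trip to the north bank takes at most 3 across and each return brings at least 1 back, so after t trips out (and t−1 returns) at most 3t − (t−1) of the 7 are across; that first reaches 7 at t = 3, so at least 5 crossings are needed.
The plan below uses exactly 5 crossings, so it is optimal:
1. 3 mutineers → the north bank.  (the south bank: 4O 0M; the north bank: 0O 3M)
2. 1 mutineer ← the south bank.  (the south bank: 4O 1M; the north bank: 0O 2M)
3. 3 officers → the north bank.  (the south bank: 1O 1M; the north bank: 3O 2M)
4. 1 officer ← the south bank.  (the south bank: 2O 1M; the north bank: 2O 2M)
5. 2 officers and 1 mutineer → the north bank.  (the south bank: 0O 0M; the north bank: 4O 3M)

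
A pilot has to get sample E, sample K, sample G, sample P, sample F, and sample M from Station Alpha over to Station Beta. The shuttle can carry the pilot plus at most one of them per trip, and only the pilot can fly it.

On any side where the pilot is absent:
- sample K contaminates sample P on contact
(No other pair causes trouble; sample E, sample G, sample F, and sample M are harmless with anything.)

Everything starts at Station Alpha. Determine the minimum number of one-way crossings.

Counting alone: the pilot can take at most 1 across per trip to Station Beta, so moving all 6 needs at least 6 loaded trips out, with a return between consecutive ones — at least 11 crossings.
The plan below uses exactly 11 crossings, so it is optimal:
1. Pilot goes to Station Beta with sample K.  [Station Alpha: sample E, sample F, sample G, sample M, sample P | Station Beta: sample K]
2. Pilot goes back to Station Alpha alone.  [Station Alpha: sample E, sample F, sample G, sample M, sample P | Station Beta: sample K]
3. Pilot goes to Station Beta with sample E.  [Station Alpha: sample F, sample G, sample M, sample P | Station Beta: sample E, sample K]
4. Pilot goes back to Station Alpha alone.  [Station Alpha: sample F, sample G, sample M, sample P | Station Beta: sample E, sample K]
5. Pilot goes to Station Beta with sample G.  [Station Alpha: sample F, sample M, sample P | Station Beta: sample E, sample G, sample K]
6. Pilot goes back to Station Alpha alone.  [Station Alpha: sample F, sample M, sample P | Station Beta: sample E, sample G, sample K]
7. Pilot goes to Station Beta with sample F.  [Station Alpha: sample M, sample P | Station Beta: sample E, sample F, sample G, sample K]
8. Pilot goes back to Station Alpha alone.  [Station Alpha: sample M, sample P | Station Beta: sample E, sample F, sample G, sample K]
9. Pilot goes to Station Beta with sample M.  [Station Alpha: sample P | Station Beta: sample E, sample F, sample G, sample K, sample M]
10. Pilot goes back to Station Alpha alone.  [Station Alpha: sample P | Station Beta: sample E, sample F, sample G, sample K, sample M]
11. Pilot goes to Station Beta with sample P.  [Station Alpha: — | Station Beta: sample E, sample F, sample G, sample K, sample M, sample P]

11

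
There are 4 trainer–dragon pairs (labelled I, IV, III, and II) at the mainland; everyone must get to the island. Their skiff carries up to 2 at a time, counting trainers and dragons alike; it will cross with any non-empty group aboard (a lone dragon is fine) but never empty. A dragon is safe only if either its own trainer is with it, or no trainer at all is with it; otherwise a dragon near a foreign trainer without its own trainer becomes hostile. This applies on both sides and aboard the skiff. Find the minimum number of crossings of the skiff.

Following every safe sequence of crossings from the start, the most of the 8 that can be at the island as the skiff arrives there on crossings 1, 3, 5 is 2, 3, 4 respectively; the best ever achieved is 4 of 8.
From crossing 7 on, no configuration arises that was not already reachable earlier: only 44 distinct safe configurations (who is on which side, and where the skiff is) can ever be reached, none of them has everyone across, and every continuation just revisits them. So no valid plan exists.

impossible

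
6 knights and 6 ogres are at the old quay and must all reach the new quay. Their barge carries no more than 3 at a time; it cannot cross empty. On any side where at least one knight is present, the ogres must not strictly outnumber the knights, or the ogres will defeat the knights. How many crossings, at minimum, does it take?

impossible

Following every safe sequence of crossings from the start, the most of the 12 that can be at the new quay as the barge arrives there on crossings 1, 3, 5 is 3, 5, 6 respectively; the best ever achieved is 6 of 12.
From crossing 7 on, no configuration arises that was not already reachable earlier: only 17 distinct safe configurations (who is on which side, and where the barge is) can ever be reached, none of them has everyone across, and every continuation just revisits them. They are: 0 knights + 0 ogres across (barge back at the start); 0 knights + 1 ogre across (barge there); 0 knights + 1 ogre across (barge back at the start); 0 knights + 2 ogres across (barge there); 0 knights + 2 ogres across (barge back at the start); 0 knights + 3 ogres across (barge there); 0 knights + 3 ogres across (barge back at the start); 0 knights + 4 ogres across (barge there); 0 knights + 4 ogres across (barge back at the start); 0 knights + 5 ogres across (barge there); 0 knights + 5 ogres across (barge back at the start); 0 knights + 6 ogres across (barge there); 1 knight + 1 ogre across (barge there); 1 knight + 1 ogre across (barge back at the start); 2 knights + 2 ogres across (barge there); 2 knights + 2 ogres across (barge back at the start); 3 knights + 3 ogres across (barge there). So no valid plan exists.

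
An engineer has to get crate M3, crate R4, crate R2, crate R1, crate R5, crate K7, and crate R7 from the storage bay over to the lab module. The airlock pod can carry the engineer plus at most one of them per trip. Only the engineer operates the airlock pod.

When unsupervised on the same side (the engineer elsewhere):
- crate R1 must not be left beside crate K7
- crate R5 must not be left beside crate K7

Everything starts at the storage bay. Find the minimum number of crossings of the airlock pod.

Counting alone: the engineer can take at most 1 across per trip to the lab module, so moving all 7 needs at least 7 loaded trips out, with a return between consecutive ones — at least 13 crossings.
The safety rule pushes this higher. Following every safe sequence of crossings, the most of the 7 that can be at the lab module as the airlock pod arrives there on crossing 13 is 6 — never all 7.
So no plan with fewer than 15 crossings exists, and this one achieves 15:
1. Engineer goes to the lab module with crate K7.
2. Engineer goes back to the storage bay alone.
3. Engineer goes to the lab module with crate M3.
4. Engineer goes back to the storage bay alone.
5. Engineer goes to the lab module with crate R4.
6. Engineer goes back to the storage bay alone.
7. Engineer goes to the lab module with crate R2.
8. Engineer goes back to the storage bay alone.
9. Engineer goes to the lab module with crate R1.
10. Engineer goes back to the storage bay with crate K7.
11. Engineer goes to the lab module with crate R5.
12. Engineer goes back to the storage bay alone.
13. Engineer goes to the lab module with crate R7.
14. Engineer goes back to the storage bay alone.
15. Engineer goes to the lab module with crate K7.

15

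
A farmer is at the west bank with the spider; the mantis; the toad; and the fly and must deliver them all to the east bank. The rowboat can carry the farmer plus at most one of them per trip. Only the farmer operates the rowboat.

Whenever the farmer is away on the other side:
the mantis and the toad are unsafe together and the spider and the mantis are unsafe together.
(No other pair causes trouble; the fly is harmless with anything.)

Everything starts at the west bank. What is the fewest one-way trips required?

9

Counting alone: the farmer can take at most 1 across per trip to the east bank, so moving all 4 needs at least 4 loaded trips out, with a return between consecutive ones — at least 7 crossings.
The safety rule pushes this higher. Following every safe sequence of crossings, the most of the 4 that can be at the east bank as the rowboat arrives there on crossing 7 is 3 — never all 4.
So no plan with fewer than 9 crossings exists, and this one achieves 9:
1. Farmer goes to the east bank with the mantis.  [the west bank: the fly, the spider, the toad | the east bank: the mantis]
2. Farmer goes back to the west bank alone.  [the west bank: the fly, the spider, the toad | the east bank: the mantis]
3. Farmer goes to the east bank with the spider.  [the west bank: the fly, the toad | the east bank: the mantis, the spider]
4. Farmer goes back to the west bank with the mantis.  [the west bank: the fly, the mantis, the toad | the east bank: the spider]
5. Farmer goes to the east bank with the toad.  [the west bank: the fly, the mantis | the east bank: the spider, the toad]
6. Farmer goes back to the west bank alone.  [the west bank: the fly, the mantis | the east bank: the spider, the toad]
7. Farmer goes to the east bank with the fly.  [the west bank: the mantis | the east bank: the fly, the spider, the toad]
8. Farmer goes back to the west bank alone.  [the west bank: the mantis | the east bank: the fly, the spider, the toad]
9. Farmer goes to the east bank with the mantis.  [the west bank: — | the east bank: the fly, the mantis, the spider, the toad]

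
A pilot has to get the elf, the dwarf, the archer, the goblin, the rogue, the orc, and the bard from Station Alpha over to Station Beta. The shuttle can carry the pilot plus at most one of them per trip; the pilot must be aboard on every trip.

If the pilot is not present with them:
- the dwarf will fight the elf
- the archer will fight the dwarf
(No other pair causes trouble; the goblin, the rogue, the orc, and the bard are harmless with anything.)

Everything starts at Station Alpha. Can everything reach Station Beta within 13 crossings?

Counting alone: the pilot can take at most 1 across per trip to Station Beta, so moving all 7 needs at least 7 loaded trips out, with a return between consecutive ones — at least 13 crossings.
The safety rule pushes this higher. Following every safe sequence of crossings, the most of the 7 that can be at Station Beta as the shuttle arrives there on crossing 13 is 6 — never all 7.
So the move cannot be finished within 13 crossings. (The shortest complete plan takes 15:)
1. Pilot goes to Station Beta with the dwarf.
2. Pilot goes back to Station Alpha alone.
3. Pilot goes to Station Beta with the elf.
4. Pilot goes back to Station Alpha with the dwarf.
5. Pilot goes to Station Beta with the archer.
6. Pilot goes back to Station Alpha alone.
7. Pilot goes to Station Beta with the goblin.
8. Pilot goes back to Station Alpha alone.
9. Pilot goes to Station Beta with the rogue.
10. Pilot goes back to Station Alpha alone.
11. Pilot goes to Station Beta with the orc.
12. Pilot goes back to Station Alpha alone.
13. Pilot goes to Station Beta with the bard.
14. Pilot goes back to Station Alpha alone.
15. Pilot goes to Station Beta with the dwarf.

No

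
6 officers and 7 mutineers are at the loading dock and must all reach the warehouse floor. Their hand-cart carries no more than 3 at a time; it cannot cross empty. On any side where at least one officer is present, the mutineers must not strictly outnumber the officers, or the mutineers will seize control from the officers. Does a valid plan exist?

The mutineers already outnumber the officers at the loading dock before anyone moves, so the starting position itself is disallowed.

No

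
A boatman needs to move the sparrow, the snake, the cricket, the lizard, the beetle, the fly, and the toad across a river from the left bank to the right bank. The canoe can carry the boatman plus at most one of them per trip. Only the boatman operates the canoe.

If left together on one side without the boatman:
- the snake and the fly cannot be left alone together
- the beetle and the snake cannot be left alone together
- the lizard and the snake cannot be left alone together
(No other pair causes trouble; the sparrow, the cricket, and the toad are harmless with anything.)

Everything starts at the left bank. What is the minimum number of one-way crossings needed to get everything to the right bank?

impossible

Following every safe sequence of crossings from the start, the most of the 7 that can be at the right bank as the canoe arrives there on crossings 1, 3, 5, 7, 9 is 1, 2, 3, 4, 5 respectively; the best ever achieved is 5 of 7.
From crossing 11 on, no configuration arises that was not already reachable earlier: only 72 distinct safe configurations (who is on which side, and where the canoe is) can ever be reached, none of them has everyone across, and every continuation just revisits them. So no valid plan exists.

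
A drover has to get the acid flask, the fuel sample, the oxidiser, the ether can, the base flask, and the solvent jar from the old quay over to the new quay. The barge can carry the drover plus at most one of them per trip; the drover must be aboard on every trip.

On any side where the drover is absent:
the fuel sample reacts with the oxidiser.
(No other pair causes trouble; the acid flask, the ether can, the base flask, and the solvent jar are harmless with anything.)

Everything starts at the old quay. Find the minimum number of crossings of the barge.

11

Counting alone: the drover can take at most 1 across per trip to the new quay, so moving all 6 needs at least 6 loaded trips out, with a return between consecutive ones — at least 11 crossings.
The plan below uses exactly 11 crossings, so it is optimal:
1. Drover goes to the new quay with the fuel sample.  [the old quay: the acid flask, the base flask, the ether can, the oxidiser, the solvent jar | the new quay: the fuel sample]
2. Drover goes back to the old quay alone.  [the old quay: the acid flask, the base flask, the ether can, the oxidiser, the solvent jar | the new quay: the fuel sample]
3. Drover goes to the new quay with the acid flask.  [the old quay: the base flask, the ether can, the oxidiser, the solvent jar | the new quay: the acid flask, the fuel sample]
4. Drover goes back to the old quay alone.  [the old quay: the base flask, the ether can, the oxidiser, the solvent jar | the new quay: the acid flask, the fuel sample]
5. Drover goes to the new quay with the ether can.  [the old quay: the base flask, the oxidiser, the solvent jar | the new quay: the acid flask, the ether can, the fuel sample]
6. Drover goes back to the old quay alone.  [the old quay: the base flask, the oxidiser, the solvent jar | the new quay: the acid flask, the ether can, the fuel sample]
7. Drover goes to the new quay with the base flask.  [the old quay: the oxidiser, the solvent jar | the new quay: the acid flask, the base flask, the ether can, the fuel sample]
8. Drover goes back to the old quay alone.  [the old quay: the oxidiser, the solvent jar | the new quay: the acid flask, the base flask, the ether can, the fuel sample]
9. Drover goes to the new quay with the solvent jar.  [the old quay: the oxidiser | the new quay: the acid flask, the base flask, the ether can, the fuel sample, the solvent jar]
10. Drover goes back to the old quay alone.  [the old quay: the oxidiser | the new quay: the acid flask, the base flask, the ether can, the fuel sample, the solvent jar]
11. Drover goes to the new quay with the oxidiser.  [the old quay: — | the new quay: the acid flask, the base flask, the ether can, the fuel sample, the oxidiser, the solvent jar]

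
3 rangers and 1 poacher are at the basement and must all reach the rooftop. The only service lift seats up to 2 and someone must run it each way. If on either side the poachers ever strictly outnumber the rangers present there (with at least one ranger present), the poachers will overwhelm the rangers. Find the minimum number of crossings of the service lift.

5

Counting alone: each trip to the rooftop takes at most 2 across and each return brings at least 1 back, so after t trips out (and t−1 returns) at most 2t − (t−1) of the 4 are across; that first reaches 4 at t = 3, so at least 5 crossings are needed.
The plan below uses exactly 5 crossings, so it is optimal:
1. 1 ranger and 1 poacher → the rooftop.  (the basement: 2R 0P; the rooftop: 1R 1P)
2. 1 poacher ← the basement.  (the basement: 2R 1P; the rooftop: 1R 0P)
3. 1 ranger and 1 poacher → the rooftop.  (the basement: 1R 0P; the rooftop: 2R 1P)
4. 1 poacher ← the basement.  (the basement: 1R 1P; the rooftop: 2R 0P)
5. 1 ranger and 1 poacher → the rooftop.  (the basement: 0R 0P; the rooftop: 3R 1P)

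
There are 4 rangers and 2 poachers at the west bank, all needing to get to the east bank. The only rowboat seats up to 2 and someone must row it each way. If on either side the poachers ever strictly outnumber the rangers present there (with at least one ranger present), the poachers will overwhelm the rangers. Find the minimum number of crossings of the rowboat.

Counting alone: each trip to the east bank takes at most 2 across and each return brings at least 1 back, so after t trips out (and t−1 returns) at most 2t − (t−1) of the 6 are across; that first reaches 6 at t = 5, so at least 9 crossings are needed.
The plan below uses exactly 9 crossings, so it is optimal:
1. 2 poachers → the east bank.  (the west bank: 4R 0P; the east bank: 0R 2P)
2. 1 poacher ← the west bank.  (the west bank: 4R 1P; the east bank: 0R 1P)
3. 2 rangers → the east bank.  (the west bank: 2R 1P; the east bank: 2R 1P)
4. 1 poacher ← the west bank.  (the west bank: 2R 2P; the east bank: 2R 0P)
5. 2 poachers → the east bank.  (the west bank: 2R 0P; the east bank: 2R 2P)
6. 1 poacher ← the west bank.  (the west bank: 2R 1P; the east bank: 2R 1P)
7. 1 ranger and 1 poacher → the east bank.  (the west bank: 1R 0P; the east bank: 3R 2P)
8. 1 poacher ← the west bank.  (the west bank: 1R 1P; the east bank: 3R 1P)
9. 1 ranger and 1 poacher → the east bank.  (the west bank: 0R 0P; the east bank: 4R 2P)

9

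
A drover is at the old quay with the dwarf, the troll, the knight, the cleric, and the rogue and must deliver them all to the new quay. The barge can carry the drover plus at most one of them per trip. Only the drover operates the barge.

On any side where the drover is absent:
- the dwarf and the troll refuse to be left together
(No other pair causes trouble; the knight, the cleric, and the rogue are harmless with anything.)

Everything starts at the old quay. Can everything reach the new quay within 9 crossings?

Yes

Yes — this plan uses 9 crossings (≤ 9):
1. Drover goes to the new quay with the dwarf.
2. Drover goes back to the old quay alone.
3. Drover goes to the new quay with the knight.
4. Drover goes back to the old quay alone.
5. Drover goes to the new quay with the cleric.
6. Drover goes back to the old quay alone.
7. Drover goes to the new quay with the rogue.
8. Drover goes back to the old quay alone.
9. Drover goes to the new quay with the troll.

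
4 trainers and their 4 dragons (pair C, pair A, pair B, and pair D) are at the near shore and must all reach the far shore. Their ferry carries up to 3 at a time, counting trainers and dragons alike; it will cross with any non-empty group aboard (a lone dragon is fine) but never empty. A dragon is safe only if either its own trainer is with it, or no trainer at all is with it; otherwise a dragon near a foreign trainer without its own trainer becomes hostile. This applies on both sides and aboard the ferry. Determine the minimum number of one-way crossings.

Counting alone: each trip to the far shore takes at most 3 across and each return brings at least 1 back, so after t trips out (and t−1 returns) at most 3t − (t−1) of the 8 are across; that first reaches 8 at t = 4, so at least 7 crossings are needed.
The safety rule pushes this higher. Following every safe sequence of crossings, the most of the 8 that can be at the far shore as the ferry arrives there on crossing 7 is 7 — never all 8.
So no plan with fewer than 9 crossings exists, and this one achieves 9:
1. dragon C and trainer C cross → the far shore.
2. trainer C crosses ← the near shore.
3. dragon A, trainer A, and trainer C cross → the far shore.
4. dragon C and trainer C cross ← the near shore.
5. trainer B, trainer C, and trainer D cross → the far shore.
6. dragon A crosses ← the near shore.
7. dragon A and dragon C cross → the far shore.
8. dragon C crosses ← the near shore.
9. dragon B, dragon C, and dragon D cross → the far shore.

9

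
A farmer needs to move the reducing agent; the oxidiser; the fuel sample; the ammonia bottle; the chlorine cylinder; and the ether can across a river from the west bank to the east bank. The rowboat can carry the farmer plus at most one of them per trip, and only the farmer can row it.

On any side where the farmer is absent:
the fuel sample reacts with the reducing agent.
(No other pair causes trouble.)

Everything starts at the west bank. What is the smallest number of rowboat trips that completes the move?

11

Counting alone: the farmer can take at most 1 across per trip to the east bank, so moving all 6 needs at least 6 loaded trips out, with a return between consecutive ones — at least 11 crossings.
The plan below uses exactly 11 crossings, so it is optimal:
1. Farmer goes to the east bank with the reducing agent.
2. Farmer goes back to the west bank alone.
3. Farmer goes to the east bank with the oxidiser.
4. Farmer goes back to the west bank alone.
5. Farmer goes to the east bank with the ammonia bottle.
6. Farmer goes back to the west bank alone.
7. Farmer goes to the east bank with the chlorine cylinder.
8. Farmer goes back to the west bank alone.
9. Farmer goes to the east bank with the ether can.
10. Farmer goes back to the west bank alone.
11. Farmer goes to the east bank with the fuel sample.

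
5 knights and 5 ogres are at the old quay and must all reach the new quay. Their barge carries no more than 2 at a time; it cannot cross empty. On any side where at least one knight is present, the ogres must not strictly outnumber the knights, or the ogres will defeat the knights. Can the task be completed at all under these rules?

No

Following every safe sequence of crossings from the start, the most of the 10 that can be at the new quay as the barge arrives there on crossings 1, 3, 5, 7 is 2, 3, 4, 5 respectively; the best ever achieved is 5 of 10.
From crossing 9 on, no configuration arises that was not already reachable earlier: only 13 distinct safe configurations (who is on which side, and where the barge is) can ever be reached, none of them has everyone across, and every continuation just revisits them. They are: 0 knights + 0 ogres across (barge back at the start); 0 knights + 1 ogre across (barge there); 0 knights + 1 ogre across (barge back at the start); 0 knights + 2 ogres across (barge there); 0 knights + 2 ogres across (barge back at the start); 0 knights + 3 ogres across (barge there); 0 knights + 3 ogres across (barge back at the start); 0 knights + 4 ogres across (barge there); 0 knights + 4 ogres across (barge back at the start); 0 knights + 5 ogres across (barge there); 1 knight + 1 ogre across (barge there); 1 knight + 1 ogre across (barge back at the start); 2 knights + 2 ogres across (barge there). So no valid plan exists.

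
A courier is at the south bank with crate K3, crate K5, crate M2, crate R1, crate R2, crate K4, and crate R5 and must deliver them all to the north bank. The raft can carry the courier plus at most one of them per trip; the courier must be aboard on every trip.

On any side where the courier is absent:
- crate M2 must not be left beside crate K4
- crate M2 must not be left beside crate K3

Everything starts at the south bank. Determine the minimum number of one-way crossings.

Counting alone: the courier can take at most 1 across per trip to the north bank, so moving all 7 needs at least 7 loaded trips out, with a return between consecutive ones — at least 13 crossings.
The safety rule pushes this higher. Following every safe sequence of crossings, the most of the 7 that can be at the north bank as the raft arrives there on crossing 13 is 6 — never all 7.
So no plan with fewer than 15 crossings exists, and this one achieves 15:
1. Courier goes to the north bank with crate M2.  [the south bank: crate K3, crate K4, crate K5, crate R1, crate R2, crate R5 | the north bank: crate M2]
2. Courier goes back to the south bank alone.  [the south bank: crate K3, crate K4, crate K5, crate R1, crate R2, crate R5 | the north bank: crate M2]
3. Courier goes to the north bank with crate K3.  [the south bank: crate K4, crate K5, crate R1, crate R2, crate R5 | the north bank: crate K3, crate M2]
4. Courier goes back to the south bank with crate M2.  [the south bank: crate K4, crate K5, crate M2, crate R1, crate R2, crate R5 | the north bank: crate K3]
5. Courier goes to the north bank with crate K4.  [the south bank: crate K5, crate M2, crate R1, crate R2, crate R5 | the north bank: crate K3, crate K4]
6. Courier goes back to the south bank alone.  [the south bank: crate K5, crate M2, crate R1, crate R2, crate R5 | the north bank: crate K3, crate K4]
7. Courier goes to the north bank with crate K5.  [the south bank: crate M2, crate R1, crate R2, crate R5 | the north bank: crate K3, crate K4, crate K5]
8. Courier goes back to the south bank alone.  [the south bank: crate M2, crate R1, crate R2, crate R5 | the north bank: crate K3, crate K4, crate K5]
9. Courier goes to the north bank with crate R1.  [the south bank: crate M2, crate R2, crate R5 | the north bank: crate K3, crate K4, crate K5, crate R1]
10. Courier goes back to the south bank alone.  [the south bank: crate M2, crate R2, crate R5 | the north bank: crate K3, crate K4, crate K5, crate R1]
11. Courier goes to the north bank with crate R2.  [the south bank: crate M2, crate R5 | the north bank: crate K3, crate K4, crate K5, crate R1, crate R2]
12. Courier goes back to the south bank alone.  [the south bank: crate M2, crate R5 | the north bank: crate K3, crate K4, crate K5, crate R1, crate R2]
13. Courier goes to the north bank with crate R5.  [the south bank: crate M2 | the north bank: crate K3, crate K4, crate K5, crate R1, crate R2, crate R5]
14. Courier goes back to the south bank alone.  [the south bank: crate M2 | the north bank: crate K3, crate K4, crate K5, crate R1, crate R2, crate R5]
15. Courier goes to the north bank with crate M2.  [the south bank: — | the north bank: crate K3, crate K4, crate K5, crate M2, crate R1, crate R2, crate R5]

15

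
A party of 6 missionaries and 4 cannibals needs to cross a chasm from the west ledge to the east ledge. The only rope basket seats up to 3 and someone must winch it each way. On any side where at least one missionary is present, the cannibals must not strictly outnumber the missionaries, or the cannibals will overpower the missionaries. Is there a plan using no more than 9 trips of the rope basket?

Yes — this plan uses 9 crossings (≤ 9):
1. 2 cannibals → the east ledge.  (the west ledge: 6M 2C; the east ledge: 0M 2C)
2. 1 cannibal ← the west ledge.  (the west ledge: 6M 3C; the east ledge: 0M 1C)
3. 3 cannibals → the east ledge.  (the west ledge: 6M 0C; the east ledge: 0M 4C)
4. 1 cannibal ← the west ledge.  (the west ledge: 6M 1C; the east ledge: 0M 3C)
5. 3 missionaries → the east ledge.  (the west ledge: 3M 1C; the east ledge: 3M 3C)
6. 1 cannibal ← the west ledge.  (the west ledge: 3M 2C; the east ledge: 3M 2C)
7. 1 missionary and 2 cannibals → the east ledge.  (the west ledge: 2M 0C; the east ledge: 4M 4C)
8. 1 cannibal ← the west ledge.  (the west ledge: 2M 1C; the east ledge: 4M 3C)
9. 2 missionaries and 1 cannibal → the east ledge.  (the west ledge: 0M 0C; the east ledge: 6M 4C)

Yes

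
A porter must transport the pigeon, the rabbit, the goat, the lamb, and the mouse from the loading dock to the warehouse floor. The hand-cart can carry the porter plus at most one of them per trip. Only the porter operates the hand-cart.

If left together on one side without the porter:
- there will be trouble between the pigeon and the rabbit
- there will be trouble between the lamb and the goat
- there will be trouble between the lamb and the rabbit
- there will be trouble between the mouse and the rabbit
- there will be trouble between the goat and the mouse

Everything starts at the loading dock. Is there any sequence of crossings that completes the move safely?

Whatever the first load, the items left behind include a forbidden pair without the porter. No opening move is safe, so no plan exists.

No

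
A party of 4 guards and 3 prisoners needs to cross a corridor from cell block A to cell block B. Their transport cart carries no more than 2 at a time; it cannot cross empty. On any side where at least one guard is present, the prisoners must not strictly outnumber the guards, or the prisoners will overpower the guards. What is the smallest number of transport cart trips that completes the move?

11

Counting alone: each trip to cell block B takes at most 2 across and each return brings at least 1 back, so after t trips out (and t−1 returns) at most 2t − (t−1) of the 7 are across; that first reaches 7 at t = 6, so at least 11 crossings are needed.
The plan below uses exactly 11 crossings, so it is optimal:
1. 2 prisoners → cell block B.  (cell block A: 4G 1P; cell block B: 0G 2P)
2. 1 prisoner ← cell block A.  (cell block A: 4G 2P; cell block B: 0G 1P)
3. 2 prisoners → cell block B.  (cell block A: 4G 0P; cell block B: 0G 3P)
4. 1 prisoner ← cell block A.  (cell block A: 4G 1P; cell block B: 0G 2P)
5. 2 guards → cell block B.  (cell block A: 2G 1P; cell block B: 2G 2P)
6. 1 prisoner ← cell block A.  (cell block A: 2G 2P; cell block B: 2G 1P)
7. 1 guard and 1 prisoner → cell block B.  (cell block A: 1G 1P; cell block B: 3G 2P)
8. 1 guard ← cell block A.  (cell block A: 2G 1P; cell block B: 2G 2P)
9. 1 guard and 1 prisoner → cell block B.  (cell block A: 1G 0P; cell block B: 3G 3P)
10. 1 prisoner ← cell block A.  (cell block A: 1G 1P; cell block B: 3G 2P)
11. 1 guard and 1 prisoner → cell block B.  (cell block A: 0G 0P; cell block B: 4G 3P)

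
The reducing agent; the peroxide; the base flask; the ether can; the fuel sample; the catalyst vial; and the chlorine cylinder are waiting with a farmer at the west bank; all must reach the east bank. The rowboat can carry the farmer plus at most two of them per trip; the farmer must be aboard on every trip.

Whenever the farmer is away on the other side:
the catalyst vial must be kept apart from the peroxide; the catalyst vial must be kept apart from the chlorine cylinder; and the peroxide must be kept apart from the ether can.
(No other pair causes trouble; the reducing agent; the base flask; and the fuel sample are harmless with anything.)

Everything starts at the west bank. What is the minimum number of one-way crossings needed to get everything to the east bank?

7

Counting alone: the farmer can take at most 2 across per trip to the east bank, so moving all 7 needs at least 4 loaded trips out, with a return between consecutive ones — at least 7 crossings.
The plan below uses exactly 7 crossings, so it is optimal:
1. Farmer goes to the east bank with the catalyst vial and the peroxide.  [the west bank: the base flask, the chlorine cylinder, the ether can, the fuel sample, the reducing agent | the east bank: the catalyst vial, the peroxide]
2. Farmer goes back to the west bank with the peroxide.  [the west bank: the base flask, the chlorine cylinder, the ether can, the fuel sample, the peroxide, the reducing agent | the east bank: the catalyst vial]
3. Farmer goes to the east bank with the ether can and the reducing agent.  [the west bank: the base flask, the chlorine cylinder, the fuel sample, the peroxide | the east bank: the catalyst vial, the ether can, the reducing agent]
4. Farmer goes back to the west bank alone.  [the west bank: the base flask, the chlorine cylinder, the fuel sample, the peroxide | the east bank: the catalyst vial, the ether can, the reducing agent]
5. Farmer goes to the east bank with the base flask and the fuel sample.  [the west bank: the chlorine cylinder, the peroxide | the east bank: the base flask, the catalyst vial, the ether can, the fuel sample, the reducing agent]
6. Farmer goes back to the west bank alone.  [the west bank: the chlorine cylinder, the peroxide | the east bank: the base flask, the catalyst vial, the ether can, the fuel sample, the reducing agent]
7. Farmer goes to the east bank with the chlorine cylinder and the peroxide.  [the west bank: — | the east bank: the base flask, the catalyst vial, the chlorine cylinder, the ether can, the fuel sample, the peroxide, the reducing agent]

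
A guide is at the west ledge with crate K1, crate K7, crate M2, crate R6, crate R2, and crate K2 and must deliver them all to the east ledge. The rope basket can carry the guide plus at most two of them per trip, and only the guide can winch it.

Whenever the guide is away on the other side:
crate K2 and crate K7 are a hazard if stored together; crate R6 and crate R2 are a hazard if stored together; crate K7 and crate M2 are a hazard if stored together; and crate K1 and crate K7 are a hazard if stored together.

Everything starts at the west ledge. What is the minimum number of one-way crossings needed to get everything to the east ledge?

7

Counting alone: the guide can take at most 2 across per trip to the east ledge, so moving all 6 needs at least 3 loaded trips out, with a return between consecutive ones — at least 5 crossings.
The safety rule pushes this higher. Following every safe sequence of crossings, the most of the 6 that can be at the east ledge as the rope basket arrives there on crossing 5 is 5 — never all 6.
So no plan with fewer than 7 crossings exists, and this one achieves 7:
1. Guide goes to the east ledge with crate K7 and crate R6.  [the west ledge: crate K1, crate K2, crate M2, crate R2 | the east ledge: crate K7, crate R6]
2. Guide goes back to the west ledge alone.  [the west ledge: crate K1, crate K2, crate M2, crate R2 | the east ledge: crate K7, crate R6]
3. Guide goes to the east ledge with crate K1.  [the west ledge: crate K2, crate M2, crate R2 | the east ledge: crate K1, crate K7, crate R6]
4. Guide goes back to the west ledge with crate K7.  [the west ledge: crate K2, crate K7, crate M2, crate R2 | the east ledge: crate K1, crate R6]
5. Guide goes to the east ledge with crate K2 and crate M2.  [the west ledge: crate K7, crate R2 | the east ledge: crate K1, crate K2, crate M2, crate R6]
6. Guide goes back to the west ledge alone.  [the west ledge: crate K7, crate R2 | the east ledge: crate K1, crate K2, crate M2, crate R6]
7. Guide goes to the east ledge with crate K7 and crate R2.  [the west ledge: — | the east ledge: crate K1, crate K2, crate K7, crate M2, crate R2, crate R6]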